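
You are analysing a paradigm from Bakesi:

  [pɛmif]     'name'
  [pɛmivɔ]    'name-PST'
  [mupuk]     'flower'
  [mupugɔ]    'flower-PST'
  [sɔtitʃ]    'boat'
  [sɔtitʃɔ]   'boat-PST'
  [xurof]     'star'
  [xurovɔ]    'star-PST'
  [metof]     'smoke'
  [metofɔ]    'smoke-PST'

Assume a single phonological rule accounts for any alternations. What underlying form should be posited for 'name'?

The stem for 'name' ends in [f] in [pɛmif] but [v] in [pɛmivɔ].
But 'smoke' keeps [f] in both environments ([metof], [metofɔ]), so there is no rule changing /f/ to [v] before the PST suffix.
So /v/ is underlying, and a rule of word-final obstruent devoicing — voiced obstruents become voiceless word-finally — gives [f].

/pɛmiv/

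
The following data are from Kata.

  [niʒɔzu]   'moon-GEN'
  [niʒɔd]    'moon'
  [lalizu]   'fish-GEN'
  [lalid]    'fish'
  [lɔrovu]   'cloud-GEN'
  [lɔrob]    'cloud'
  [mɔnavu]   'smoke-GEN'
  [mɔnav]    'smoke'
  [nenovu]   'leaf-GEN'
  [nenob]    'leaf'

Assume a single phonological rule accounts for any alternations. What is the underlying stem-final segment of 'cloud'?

The root 'cloud' surfaces as [lɔrovu] and [lɔrob], with a stem-final [v] ~ [b] alternation.
The stem 'smoke' ([mɔnavu], [mɔnav]) shows [v] unchanged in both environments, so [v] cannot be basic with [b] derived in isolation.
Therefore /b/ is basic and [v] is derived by intervocalic spirantization (voiced stops become fricatives between vowels).

/b/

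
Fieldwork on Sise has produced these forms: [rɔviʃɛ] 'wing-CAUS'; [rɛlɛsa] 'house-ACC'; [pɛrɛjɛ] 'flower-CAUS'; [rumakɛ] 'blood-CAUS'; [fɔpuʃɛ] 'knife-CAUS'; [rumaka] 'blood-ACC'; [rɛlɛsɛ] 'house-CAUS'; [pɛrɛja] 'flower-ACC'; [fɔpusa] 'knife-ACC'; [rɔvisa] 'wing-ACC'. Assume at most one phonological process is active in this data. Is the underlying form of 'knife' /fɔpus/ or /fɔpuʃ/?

/fɔpuʃ/

The root 'knife' surfaces as [fɔpuʃɛ] and [fɔpusa], with a stem-final [ʃ] ~ [s] alternation.
But 'house' keeps [s] in both environments ([rɛlɛsɛ], [rɛlɛsa]), so there is no rule changing /s/ to [ʃ] before the CAUS suffix.
The underlying segment must be /ʃ/; palato-alveolar /ʃ/ becomes [s] when no front vowel follows, yielding [s] there.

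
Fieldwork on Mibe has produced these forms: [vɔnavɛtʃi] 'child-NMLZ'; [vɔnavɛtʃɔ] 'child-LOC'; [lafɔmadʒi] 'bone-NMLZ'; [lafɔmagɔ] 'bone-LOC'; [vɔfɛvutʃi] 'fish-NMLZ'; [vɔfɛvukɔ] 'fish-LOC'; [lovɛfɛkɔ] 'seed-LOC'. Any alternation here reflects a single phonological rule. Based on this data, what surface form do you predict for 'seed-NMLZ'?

[lovɛfɛtʃi]

The root 'fish' surfaces as [vɔfɛvutʃi] and [vɔfɛvukɔ], with a stem-final [tʃ] ~ [k] alternation.
If /tʃ/ were underlying and a rule turned it into [k] before the LOC suffix, 'child' would also alternate; but it has [tʃ] in both [vɔnavɛtʃi] and [vɔnavɛtʃɔ].
So /k/ is underlying, and a rule of palatalization before a front vowel — /k/ and /g/ become palato-alveolar [tʃ] and [dʒ] before a front vowel — gives [tʃ].
The one attested form of 'seed', [lovɛfɛkɔ], shows underlying /lovɛfɛk/. Applying the same rule before a front vowel gives [lovɛfɛtʃi].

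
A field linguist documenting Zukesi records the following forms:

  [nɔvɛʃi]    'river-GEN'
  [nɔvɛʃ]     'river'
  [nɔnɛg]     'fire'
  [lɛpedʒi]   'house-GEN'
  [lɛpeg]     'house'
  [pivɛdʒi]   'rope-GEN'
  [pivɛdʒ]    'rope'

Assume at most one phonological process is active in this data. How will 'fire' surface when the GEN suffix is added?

In [lɛpedʒi] and [lɛpeg] the final segment of 'house' alternates: [dʒ] ~ [g].
The stem 'rope' ([pivɛdʒi], [pivɛdʒ]) shows [dʒ] unchanged in both environments, so [dʒ] cannot be basic with [g] derived in isolation.
The underlying segment must be /g/; /g/ becomes palato-alveolar [dʒ] before a front vowel, yielding [dʒ] there.
The one attested form of 'fire', [nɔnɛg], shows underlying /nɔnɛg/. Applying the same rule before a front vowel gives [nɔnɛdʒi].

[nɔnɛdʒi]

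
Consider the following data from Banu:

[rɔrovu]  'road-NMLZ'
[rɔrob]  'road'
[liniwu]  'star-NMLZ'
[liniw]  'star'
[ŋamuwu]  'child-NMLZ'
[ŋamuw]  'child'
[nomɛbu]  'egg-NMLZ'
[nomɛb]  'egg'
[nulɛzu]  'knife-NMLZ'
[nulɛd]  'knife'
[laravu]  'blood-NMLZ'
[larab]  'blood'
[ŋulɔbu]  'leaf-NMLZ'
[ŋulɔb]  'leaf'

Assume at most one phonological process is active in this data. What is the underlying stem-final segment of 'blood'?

/v/

In [laravu] and [larab] the final segment of 'blood' alternates: [v] ~ [b].
But 'leaf' keeps [b] in both environments ([ŋulɔbu], [ŋulɔb]), so there is no rule changing /b/ to [v] before the NMLZ suffix.
So /v/ is underlying, and a rule of word-final hardening — voiced fricatives become stops word-finally — gives [b].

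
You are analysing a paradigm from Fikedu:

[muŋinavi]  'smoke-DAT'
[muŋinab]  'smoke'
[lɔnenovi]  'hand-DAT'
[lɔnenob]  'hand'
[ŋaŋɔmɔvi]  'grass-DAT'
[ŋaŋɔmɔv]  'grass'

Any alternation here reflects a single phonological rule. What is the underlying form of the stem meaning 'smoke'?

'smoke' shows [v] ~ [b] at the end of the stem ([muŋinavi] vs [muŋinab]).
If /v/ were underlying and a rule turned it into [b] in isolation, 'grass' would also alternate; but it has [v] in both [ŋaŋɔmɔvi] and [ŋaŋɔmɔv].
So /b/ is underlying, and a rule of intervocalic spirantization — voiced stops become fricatives between vowels — gives [v].
So 'smoke' = /muŋinab/.

/muŋinab/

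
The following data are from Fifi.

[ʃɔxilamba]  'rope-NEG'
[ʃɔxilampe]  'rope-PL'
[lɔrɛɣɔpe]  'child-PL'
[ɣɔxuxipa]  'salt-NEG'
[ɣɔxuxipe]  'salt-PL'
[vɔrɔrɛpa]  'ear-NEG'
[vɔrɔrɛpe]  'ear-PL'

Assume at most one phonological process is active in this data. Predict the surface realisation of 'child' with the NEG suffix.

The NEG suffix surfaces as [-ba] and [-pa], depending on the final segment of the stem.
The PL suffix, which begins with [p], is invariant after every stem; so [p] is not altered by any rule here.
So the underlying form is /-ba/, and voiced stops become voiceless after a vowel.
After 'child', which ends in a vowel, the suffix surfaces as [-pa], giving [lɔrɛɣɔpa].

[lɔrɛɣɔpa]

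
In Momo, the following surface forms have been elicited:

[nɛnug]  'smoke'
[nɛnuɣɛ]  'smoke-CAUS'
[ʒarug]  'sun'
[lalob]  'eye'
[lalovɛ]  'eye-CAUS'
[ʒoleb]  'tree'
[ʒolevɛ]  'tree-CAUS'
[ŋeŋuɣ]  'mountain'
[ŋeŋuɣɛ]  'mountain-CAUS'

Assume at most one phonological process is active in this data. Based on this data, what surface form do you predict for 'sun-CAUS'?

In [nɛnug] and [nɛnuɣɛ] the final segment of 'smoke' alternates: [g] ~ [ɣ].
If /ɣ/ were underlying and a rule turned it into [g] in isolation, 'mountain' would also alternate; but it has [ɣ] in both [ŋeŋuɣ] and [ŋeŋuɣɛ].
So /g/ is underlying, and a rule of intervocalic spirantization — voiced stops become fricatives between vowels — gives [ɣ].
From [ʒarug] the stem 'sun' is /ʒarug/; between vowels this yields [ʒaruɣɛ].

[ʒaruɣɛ]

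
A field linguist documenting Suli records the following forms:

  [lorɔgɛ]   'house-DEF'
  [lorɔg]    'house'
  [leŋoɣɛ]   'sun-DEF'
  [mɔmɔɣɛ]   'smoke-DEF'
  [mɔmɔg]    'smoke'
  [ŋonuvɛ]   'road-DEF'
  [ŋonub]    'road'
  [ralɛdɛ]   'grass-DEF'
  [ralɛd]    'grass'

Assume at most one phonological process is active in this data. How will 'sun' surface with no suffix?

[leŋog]

The stem for 'smoke' ends in [ɣ] in [mɔmɔɣɛ] but [g] in [mɔmɔg].
But 'house' keeps [g] in both environments ([lorɔgɛ], [lorɔg]), so there is no rule changing /g/ to [ɣ] before the DEF suffix.
Therefore /ɣ/ is basic and [g] is derived by word-final hardening (voiced fricatives become stops word-finally).
From [leŋoɣɛ] the stem 'sun' is /leŋoɣ/; word-finally this yields [leŋog].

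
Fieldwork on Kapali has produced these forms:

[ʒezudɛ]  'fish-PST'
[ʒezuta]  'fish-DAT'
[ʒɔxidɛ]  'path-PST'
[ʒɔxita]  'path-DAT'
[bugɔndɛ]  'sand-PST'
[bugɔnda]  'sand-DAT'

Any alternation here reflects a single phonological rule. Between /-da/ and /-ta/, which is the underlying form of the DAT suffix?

/-ta/

The DAT morpheme has two allomorphs, [-da] and [-ta].
The PST suffix, which begins with [d], is invariant after every stem; so [d] is not altered by any rule here.
The DAT suffix is therefore /-ta/ underlyingly, with post-nasal voicing: voiceless stops become voiced after a nasal.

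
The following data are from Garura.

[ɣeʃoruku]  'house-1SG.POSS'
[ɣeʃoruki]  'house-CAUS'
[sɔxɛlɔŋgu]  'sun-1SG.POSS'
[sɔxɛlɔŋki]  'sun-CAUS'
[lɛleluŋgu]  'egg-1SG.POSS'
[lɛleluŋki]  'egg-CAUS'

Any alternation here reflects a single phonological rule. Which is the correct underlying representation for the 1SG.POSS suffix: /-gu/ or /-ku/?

The 1SG.POSS morpheme has two allomorphs, [-gu] and [-ku].
The CAUS suffix, which begins with [k], is invariant after every stem; so [k] is not altered by any rule here.
So the underlying form is /-gu/, and voiced stops become voiceless after a vowel.

/-gu/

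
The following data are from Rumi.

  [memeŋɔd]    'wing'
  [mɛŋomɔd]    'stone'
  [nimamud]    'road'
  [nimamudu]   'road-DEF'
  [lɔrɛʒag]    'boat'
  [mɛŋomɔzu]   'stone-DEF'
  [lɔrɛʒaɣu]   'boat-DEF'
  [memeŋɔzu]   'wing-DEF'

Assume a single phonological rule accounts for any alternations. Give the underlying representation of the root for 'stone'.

/mɛŋomɔz/

'stone' shows [z] ~ [d] at the end of the stem ([mɛŋomɔzu] vs [mɛŋomɔd]).
If /d/ were underlying and a rule turned it into [z] before the DEF suffix, 'road' would also alternate; but it has [d] in both [nimamudu] and [nimamud].
So /z/ is underlying, and a rule of word-final hardening — voiced fricatives become stops word-finally — gives [d].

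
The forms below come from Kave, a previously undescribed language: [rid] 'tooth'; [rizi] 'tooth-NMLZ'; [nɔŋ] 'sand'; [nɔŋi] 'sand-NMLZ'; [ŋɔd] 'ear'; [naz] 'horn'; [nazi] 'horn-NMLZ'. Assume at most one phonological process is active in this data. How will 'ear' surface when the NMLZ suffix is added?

In [rid] and [rizi] the final segment of 'tooth' alternates: [d] ~ [z].
Compare 'horn', with invariant [z] in [naz] and [nazi]: an analysis with underlying /z/ and a rule producing [d] in isolation would wrongly predict alternation here too.
So /d/ is underlying, and a rule of intervocalic spirantization — voiced stops become fricatives between vowels — gives [z].
The one attested form of 'ear', [ŋɔd], shows underlying /ŋɔd/. Applying the same rule between vowels gives [ŋɔzi].

[ŋɔzi]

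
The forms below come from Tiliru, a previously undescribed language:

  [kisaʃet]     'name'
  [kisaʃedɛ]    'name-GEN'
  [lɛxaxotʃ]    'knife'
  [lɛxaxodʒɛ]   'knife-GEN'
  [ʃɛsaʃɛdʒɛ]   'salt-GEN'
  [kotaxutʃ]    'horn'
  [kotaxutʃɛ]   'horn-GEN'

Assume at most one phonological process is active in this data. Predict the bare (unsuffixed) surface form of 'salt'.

In [lɛxaxotʃ] and [lɛxaxodʒɛ] the final segment of 'knife' alternates: [tʃ] ~ [dʒ].
Compare 'horn', with invariant [tʃ] in [kotaxutʃ] and [kotaxutʃɛ]: an analysis with underlying /tʃ/ and a rule producing [dʒ] before the GEN suffix would wrongly predict alternation here too.
Therefore /dʒ/ is basic and [tʃ] is derived by word-final obstruent devoicing (voiced obstruents become voiceless word-finally).
From [ʃɛsaʃɛdʒɛ] the stem 'salt' is /ʃɛsaʃɛdʒ/; word-finally this yields [ʃɛsaʃɛtʃ].

[ʃɛsaʃɛtʃ]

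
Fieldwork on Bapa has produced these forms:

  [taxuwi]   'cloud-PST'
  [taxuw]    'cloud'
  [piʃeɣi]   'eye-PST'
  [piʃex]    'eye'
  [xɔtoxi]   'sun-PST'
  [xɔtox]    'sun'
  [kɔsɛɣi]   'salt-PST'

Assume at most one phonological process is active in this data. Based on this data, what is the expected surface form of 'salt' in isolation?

In [piʃeɣi] and [piʃex] the final segment of 'eye' alternates: [ɣ] ~ [x].
Compare 'sun', with invariant [x] in [xɔtoxi] and [xɔtox]: an analysis with underlying /x/ and a rule producing [ɣ] before the PST suffix would wrongly predict alternation here too.
The alternation reflects word-final obstruent devoicing: voiced obstruents become voiceless word-finally. /ɣ/ is underlying.
From [kɔsɛɣi] the stem 'salt' is /kɔsɛɣ/; word-finally this yields [kɔsɛx].

[kɔsɛx]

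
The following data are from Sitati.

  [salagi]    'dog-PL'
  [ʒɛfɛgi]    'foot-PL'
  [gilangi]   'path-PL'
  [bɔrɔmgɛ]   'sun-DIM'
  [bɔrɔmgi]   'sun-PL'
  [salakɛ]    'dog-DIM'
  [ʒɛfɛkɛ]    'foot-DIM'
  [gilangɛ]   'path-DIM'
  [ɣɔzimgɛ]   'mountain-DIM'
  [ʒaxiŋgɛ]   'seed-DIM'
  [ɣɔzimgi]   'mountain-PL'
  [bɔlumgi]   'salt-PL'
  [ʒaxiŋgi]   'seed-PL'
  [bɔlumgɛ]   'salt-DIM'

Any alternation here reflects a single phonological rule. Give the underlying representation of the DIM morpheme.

/-kɛ/

The DIM suffix surfaces as [-gɛ] and [-kɛ], depending on the final segment of the stem.
By contrast the PL suffix keeps its initial [g] throughout — that segment must be underlying.
The DIM suffix is therefore /-kɛ/ underlyingly, with post-nasal voicing: voiceless stops become voiced after a nasal.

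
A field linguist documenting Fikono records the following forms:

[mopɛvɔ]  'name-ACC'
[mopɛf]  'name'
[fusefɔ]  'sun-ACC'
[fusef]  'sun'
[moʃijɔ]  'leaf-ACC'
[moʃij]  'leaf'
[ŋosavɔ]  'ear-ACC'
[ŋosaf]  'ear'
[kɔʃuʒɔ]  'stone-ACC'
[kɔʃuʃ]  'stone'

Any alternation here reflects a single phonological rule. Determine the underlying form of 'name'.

The stem for 'name' ends in [v] in [mopɛvɔ] but [f] in [mopɛf].
Compare 'sun', with invariant [f] in [fusefɔ] and [fusef]: an analysis with underlying /f/ and a rule producing [v] before the ACC suffix would wrongly predict alternation here too.
The alternation reflects word-final obstruent devoicing: voiced obstruents become voiceless word-finally. /v/ is underlying.
The underlying form of 'name' is therefore /mopɛv/.

/mopɛv/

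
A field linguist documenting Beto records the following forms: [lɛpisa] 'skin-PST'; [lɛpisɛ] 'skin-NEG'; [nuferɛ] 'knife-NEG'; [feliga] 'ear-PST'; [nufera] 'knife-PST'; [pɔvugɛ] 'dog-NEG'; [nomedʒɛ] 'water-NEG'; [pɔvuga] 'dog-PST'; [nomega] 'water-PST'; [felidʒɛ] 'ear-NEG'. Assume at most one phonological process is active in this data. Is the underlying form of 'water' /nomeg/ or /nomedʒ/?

'water' shows [dʒ] ~ [g] at the end of the stem ([nomedʒɛ] vs [nomega]).
Compare 'dog', with invariant [g] in [pɔvugɛ] and [pɔvuga]: an analysis with underlying /g/ and a rule producing [dʒ] before the NEG suffix would wrongly predict alternation here too.
Therefore /dʒ/ is basic and [g] is derived by depalatalization (palato-alveolar /dʒ/ becomes [g] when no front vowel follows).

/nomedʒ/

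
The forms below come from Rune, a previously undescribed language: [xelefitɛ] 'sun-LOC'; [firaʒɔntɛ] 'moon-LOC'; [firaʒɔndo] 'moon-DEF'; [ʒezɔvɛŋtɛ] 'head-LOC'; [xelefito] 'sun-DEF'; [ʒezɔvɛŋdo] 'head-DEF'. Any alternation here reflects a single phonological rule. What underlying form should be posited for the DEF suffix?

/-do/

The DEF morpheme has two allomorphs, [-do] and [-to].
The LOC suffix, which begins with [t], is invariant after every stem; so [t] is not altered by any rule here.
So the underlying form is /-do/, and voiced stops become voiceless after a vowel.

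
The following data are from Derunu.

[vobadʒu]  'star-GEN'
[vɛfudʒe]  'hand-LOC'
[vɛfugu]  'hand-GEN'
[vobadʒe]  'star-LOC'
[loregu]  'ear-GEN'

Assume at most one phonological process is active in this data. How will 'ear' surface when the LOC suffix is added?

The stem for 'hand' ends in [g] in [vɛfugu] but [dʒ] in [vɛfudʒe].
If /dʒ/ were underlying and a rule turned it into [g] before the GEN suffix, 'star' would also alternate; but it has [dʒ] in both [vobadʒu] and [vobadʒe].
Therefore /g/ is basic and [dʒ] is derived by palatalization before a front vowel (/g/ becomes palato-alveolar [dʒ] before a front vowel).
The one attested form of 'ear', [loregu], shows underlying /loreg/. Applying the same rule before a front vowel gives [loredʒe].

[loredʒe]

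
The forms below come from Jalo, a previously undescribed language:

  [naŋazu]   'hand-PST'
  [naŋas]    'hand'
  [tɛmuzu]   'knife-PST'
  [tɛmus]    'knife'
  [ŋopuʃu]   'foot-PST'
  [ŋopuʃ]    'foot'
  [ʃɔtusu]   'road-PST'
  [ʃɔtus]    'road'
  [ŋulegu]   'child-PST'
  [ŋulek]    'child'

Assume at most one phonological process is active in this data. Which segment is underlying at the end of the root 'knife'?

/z/

The stem for 'knife' ends in [z] in [tɛmuzu] but [s] in [tɛmus].
The stem 'road' ([ʃɔtusu], [ʃɔtus]) shows [s] unchanged in both environments, so [s] cannot be basic with [z] derived before the PST suffix.
Therefore /z/ is basic and [s] is derived by word-final obstruent devoicing (voiced obstruents become voiceless word-finally).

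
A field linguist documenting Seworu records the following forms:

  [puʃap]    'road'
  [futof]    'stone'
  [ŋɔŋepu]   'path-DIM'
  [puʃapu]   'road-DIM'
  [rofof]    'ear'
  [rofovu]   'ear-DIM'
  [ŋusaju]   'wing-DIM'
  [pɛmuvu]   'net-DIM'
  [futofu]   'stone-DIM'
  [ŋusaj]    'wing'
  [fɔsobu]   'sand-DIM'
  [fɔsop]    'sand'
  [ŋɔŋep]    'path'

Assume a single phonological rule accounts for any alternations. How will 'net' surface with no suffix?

The stem for 'ear' ends in [f] in [rofof] but [v] in [rofovu].
Compare 'stone', with invariant [f] in [futof] and [futofu]: an analysis with underlying /f/ and a rule producing [v] before the DIM suffix would wrongly predict alternation here too.
Therefore /v/ is basic and [f] is derived by word-final obstruent devoicing (voiced obstruents become voiceless word-finally).
The one attested form of 'net', [pɛmuvu], shows underlying /pɛmuv/. Applying the same rule word-finally gives [pɛmuf].

[pɛmuf]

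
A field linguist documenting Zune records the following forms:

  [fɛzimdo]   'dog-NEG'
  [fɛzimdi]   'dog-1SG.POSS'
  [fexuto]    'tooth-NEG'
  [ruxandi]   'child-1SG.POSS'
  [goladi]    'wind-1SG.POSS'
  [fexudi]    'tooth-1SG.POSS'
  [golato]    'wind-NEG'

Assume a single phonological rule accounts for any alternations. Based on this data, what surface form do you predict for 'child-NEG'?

The NEG suffix surfaces as [-do] and [-to], depending on the final segment of the stem.
The 1SG.POSS suffix, which begins with [d], is invariant after every stem; so [d] is not altered by any rule here.
The NEG suffix is therefore /-to/ underlyingly, with post-nasal voicing: voiceless stops become voiced after a nasal.
After 'child', which ends in a nasal, the suffix surfaces as [-do], giving [ruxando].

[ruxando]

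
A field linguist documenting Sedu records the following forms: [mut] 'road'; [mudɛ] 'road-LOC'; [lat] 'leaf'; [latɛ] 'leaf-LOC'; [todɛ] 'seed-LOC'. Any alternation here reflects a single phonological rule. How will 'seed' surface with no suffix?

The root 'road' surfaces as [mut] and [mudɛ], with a stem-final [t] ~ [d] alternation.
The stem 'leaf' ([lat], [latɛ]) shows [t] unchanged in both environments, so [t] cannot be basic with [d] derived before the LOC suffix.
The alternation reflects word-final obstruent devoicing: voiced obstruents become voiceless word-finally. /d/ is underlying.
The one attested form of 'seed', [todɛ], shows underlying /tod/. Applying the same rule word-finally gives [tot].

[tot]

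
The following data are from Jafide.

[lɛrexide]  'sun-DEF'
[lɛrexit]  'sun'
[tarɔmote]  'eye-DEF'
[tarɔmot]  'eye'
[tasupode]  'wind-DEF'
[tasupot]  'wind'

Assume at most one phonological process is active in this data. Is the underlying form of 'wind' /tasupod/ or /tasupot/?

/tasupod/

'wind' shows [d] ~ [t] at the end of the stem ([tasupode] vs [tasupot]).
The stem 'eye' ([tarɔmote], [tarɔmot]) shows [t] unchanged in both environments, so [t] cannot be basic with [d] derived before the DEF suffix.
The underlying segment must be /d/; voiced obstruents become voiceless word-finally, yielding [t] there.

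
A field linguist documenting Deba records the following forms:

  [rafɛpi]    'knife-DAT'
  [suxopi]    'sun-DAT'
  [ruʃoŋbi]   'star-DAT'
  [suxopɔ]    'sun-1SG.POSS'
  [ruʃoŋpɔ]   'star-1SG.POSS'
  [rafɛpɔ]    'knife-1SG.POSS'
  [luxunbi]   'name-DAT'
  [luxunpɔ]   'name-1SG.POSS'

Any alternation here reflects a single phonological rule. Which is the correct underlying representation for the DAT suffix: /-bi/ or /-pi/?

/-bi/

The DAT suffix surfaces as [-bi] and [-pi], depending on the final segment of the stem.
By contrast the 1SG.POSS suffix keeps its initial [p] throughout — that segment must be underlying.
The DAT suffix is therefore /-bi/ underlyingly, with post-vocalic devoicing: voiced stops become voiceless after a vowel.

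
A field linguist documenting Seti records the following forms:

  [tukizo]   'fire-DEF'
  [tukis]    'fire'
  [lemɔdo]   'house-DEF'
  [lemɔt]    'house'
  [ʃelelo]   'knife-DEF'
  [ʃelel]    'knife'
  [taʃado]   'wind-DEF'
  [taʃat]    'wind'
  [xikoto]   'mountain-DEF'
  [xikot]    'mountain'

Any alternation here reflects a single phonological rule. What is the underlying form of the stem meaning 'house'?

/lemɔd/

In [lemɔdo] and [lemɔt] the final segment of 'house' alternates: [d] ~ [t].
If /t/ were underlying and a rule turned it into [d] before the DEF suffix, 'mountain' would also alternate; but it has [t] in both [xikoto] and [xikot].
So /d/ is underlying, and a rule of word-final obstruent devoicing — voiced obstruents become voiceless word-finally — gives [t].
Hence 'house' is /lemɔd/ underlyingly.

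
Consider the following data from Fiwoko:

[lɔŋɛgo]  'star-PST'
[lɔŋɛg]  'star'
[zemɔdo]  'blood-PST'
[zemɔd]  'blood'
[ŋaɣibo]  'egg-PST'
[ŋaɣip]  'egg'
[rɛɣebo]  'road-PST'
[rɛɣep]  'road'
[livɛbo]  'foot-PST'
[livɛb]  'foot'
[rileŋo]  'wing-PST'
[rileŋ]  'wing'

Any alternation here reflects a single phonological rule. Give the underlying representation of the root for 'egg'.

The root 'egg' surfaces as [ŋaɣibo] and [ŋaɣip], with a stem-final [b] ~ [p] alternation.
But 'foot' keeps [b] in both environments ([livɛbo], [livɛb]), so there is no rule changing /b/ to [p] in isolation.
So /p/ is underlying, and a rule of intervocalic voicing — voiceless stops become voiced between vowels — gives [b].
The underlying form of 'egg' is therefore /ŋaɣip/.

/ŋaɣip/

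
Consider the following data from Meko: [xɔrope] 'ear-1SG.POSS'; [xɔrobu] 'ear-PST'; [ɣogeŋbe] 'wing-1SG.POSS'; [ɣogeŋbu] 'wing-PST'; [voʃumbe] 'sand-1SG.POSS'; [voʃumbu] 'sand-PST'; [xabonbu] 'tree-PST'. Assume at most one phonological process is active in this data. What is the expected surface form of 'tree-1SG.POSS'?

The 1SG.POSS morpheme has two allomorphs, [-be] and [-pe].
By contrast the PST suffix keeps its initial [b] throughout — that segment must be underlying.
The 1SG.POSS suffix is therefore /-pe/ underlyingly, with post-nasal voicing: voiceless stops become voiced after a nasal.
After 'tree', which ends in a nasal, the suffix surfaces as [-be], giving [xabonbe].

[xabonbe]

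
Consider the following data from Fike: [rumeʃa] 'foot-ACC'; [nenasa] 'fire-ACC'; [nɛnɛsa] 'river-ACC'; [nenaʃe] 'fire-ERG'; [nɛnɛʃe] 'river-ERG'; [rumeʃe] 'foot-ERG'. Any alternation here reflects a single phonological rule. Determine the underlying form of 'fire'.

/nenas/

In [nenasa] and [nenaʃe] the final segment of 'fire' alternates: [s] ~ [ʃ].
But 'foot' keeps [ʃ] in both environments ([rumeʃa], [rumeʃe]), so there is no rule changing /ʃ/ to [s] before the ACC suffix.
Therefore /s/ is basic and [ʃ] is derived by palatalization before a front vowel (/s/ becomes palato-alveolar [ʃ] before a front vowel).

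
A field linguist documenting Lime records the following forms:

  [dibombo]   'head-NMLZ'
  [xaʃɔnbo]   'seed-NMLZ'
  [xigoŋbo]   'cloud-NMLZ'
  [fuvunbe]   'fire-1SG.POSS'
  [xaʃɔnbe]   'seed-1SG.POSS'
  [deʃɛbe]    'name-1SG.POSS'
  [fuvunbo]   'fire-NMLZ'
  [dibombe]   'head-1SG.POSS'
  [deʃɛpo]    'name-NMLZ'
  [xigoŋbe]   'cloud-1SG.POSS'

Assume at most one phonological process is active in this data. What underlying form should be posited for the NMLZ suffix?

/-po/

The NMLZ suffix surfaces as [-bo] and [-po], depending on the final segment of the stem.
The 1SG.POSS suffix, which begins with [b], is invariant after every stem; so [b] is not altered by any rule here.
So the underlying form is /-po/, and voiceless stops become voiced after a nasal.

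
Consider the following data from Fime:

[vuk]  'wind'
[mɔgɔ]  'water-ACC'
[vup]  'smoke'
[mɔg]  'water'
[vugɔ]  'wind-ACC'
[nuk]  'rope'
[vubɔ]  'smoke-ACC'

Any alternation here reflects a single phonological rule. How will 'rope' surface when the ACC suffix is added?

The root 'wind' surfaces as [vuk] and [vugɔ], with a stem-final [k] ~ [g] alternation.
The stem 'water' ([mɔg], [mɔgɔ]) shows [g] unchanged in both environments, so [g] cannot be basic with [k] derived in isolation.
So /k/ is underlying, and a rule of intervocalic voicing — voiceless stops become voiced between vowels — gives [g].
The one attested form of 'rope', [nuk], shows underlying /nuk/. Applying the same rule between vowels gives [nugɔ].

[nugɔ]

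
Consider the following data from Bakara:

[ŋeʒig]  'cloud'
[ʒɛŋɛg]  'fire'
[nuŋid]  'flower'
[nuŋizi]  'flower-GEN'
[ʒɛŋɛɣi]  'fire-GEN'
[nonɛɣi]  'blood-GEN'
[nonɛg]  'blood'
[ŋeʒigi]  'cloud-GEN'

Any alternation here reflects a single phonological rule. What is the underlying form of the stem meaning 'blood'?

/nonɛɣ/

The stem for 'blood' ends in [ɣ] in [nonɛɣi] but [g] in [nonɛg].
But 'cloud' keeps [g] in both environments ([ŋeʒigi], [ŋeʒig]), so there is no rule changing /g/ to [ɣ] before the GEN suffix.
Therefore /ɣ/ is basic and [g] is derived by word-final hardening (voiced fricatives become stops word-finally).
So 'blood' = /nonɛɣ/.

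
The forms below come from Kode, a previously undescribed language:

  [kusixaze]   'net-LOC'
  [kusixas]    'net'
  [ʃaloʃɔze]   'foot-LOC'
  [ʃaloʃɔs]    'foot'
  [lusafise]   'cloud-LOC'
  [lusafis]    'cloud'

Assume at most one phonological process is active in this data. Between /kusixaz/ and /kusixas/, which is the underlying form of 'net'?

'net' shows [z] ~ [s] at the end of the stem ([kusixaze] vs [kusixas]).
But 'cloud' keeps [s] in both environments ([lusafise], [lusafis]), so there is no rule changing /s/ to [z] before the LOC suffix.
The underlying segment must be /z/; voiced obstruents become voiceless word-finally, yielding [s] there.

/kusixaz/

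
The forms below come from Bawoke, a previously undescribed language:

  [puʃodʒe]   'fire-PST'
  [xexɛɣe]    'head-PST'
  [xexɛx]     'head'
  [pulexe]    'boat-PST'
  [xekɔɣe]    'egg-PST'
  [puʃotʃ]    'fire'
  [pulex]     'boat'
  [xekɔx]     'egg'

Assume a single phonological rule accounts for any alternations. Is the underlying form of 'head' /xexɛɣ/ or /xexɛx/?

/xexɛɣ/

In [xexɛx] and [xexɛɣe] the final segment of 'head' alternates: [x] ~ [ɣ].
Compare 'boat', with invariant [x] in [pulex] and [pulexe]: an analysis with underlying /x/ and a rule producing [ɣ] before the PST suffix would wrongly predict alternation here too.
Therefore /ɣ/ is basic and [x] is derived by word-final obstruent devoicing (voiced obstruents become voiceless word-finally).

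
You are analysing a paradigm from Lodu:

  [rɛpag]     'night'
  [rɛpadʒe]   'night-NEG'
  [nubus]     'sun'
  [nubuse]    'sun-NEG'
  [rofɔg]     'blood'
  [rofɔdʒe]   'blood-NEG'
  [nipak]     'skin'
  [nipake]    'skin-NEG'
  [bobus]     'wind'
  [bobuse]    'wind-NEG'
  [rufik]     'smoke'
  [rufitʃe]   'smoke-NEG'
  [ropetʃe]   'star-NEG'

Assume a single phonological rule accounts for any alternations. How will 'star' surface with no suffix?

The root 'smoke' surfaces as [rufik] and [rufitʃe], with a stem-final [k] ~ [tʃ] alternation.
But 'skin' keeps [k] in both environments ([nipak], [nipake]), so there is no rule changing /k/ to [tʃ] before the NEG suffix.
Therefore /tʃ/ is basic and [k] is derived by depalatalization (palato-alveolar /tʃ/ and /dʒ/ become [k] and [g] when no front vowel follows).
The one attested form of 'star', [ropetʃe], shows underlying /ropetʃ/. Applying the same rule when no front vowel follows gives [ropek].

[ropek]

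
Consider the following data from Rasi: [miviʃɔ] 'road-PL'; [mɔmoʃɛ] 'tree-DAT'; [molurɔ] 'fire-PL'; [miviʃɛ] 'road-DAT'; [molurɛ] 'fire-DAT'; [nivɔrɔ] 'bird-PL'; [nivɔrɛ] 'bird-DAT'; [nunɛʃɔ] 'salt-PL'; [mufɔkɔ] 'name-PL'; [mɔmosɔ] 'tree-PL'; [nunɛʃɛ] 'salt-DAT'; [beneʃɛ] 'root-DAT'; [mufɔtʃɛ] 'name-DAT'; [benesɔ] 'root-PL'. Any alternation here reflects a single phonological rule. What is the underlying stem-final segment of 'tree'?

The stem for 'tree' ends in [ʃ] in [mɔmoʃɛ] but [s] in [mɔmosɔ].
If /ʃ/ were underlying and a rule turned it into [s] before the PL suffix, 'salt' would also alternate; but it has [ʃ] in both [nunɛʃɛ] and [nunɛʃɔ].
So /s/ is underlying, and a rule of palatalization before a front vowel — /k/ and /s/ become palato-alveolar [tʃ] and [ʃ] before a front vowel — gives [ʃ].

/s/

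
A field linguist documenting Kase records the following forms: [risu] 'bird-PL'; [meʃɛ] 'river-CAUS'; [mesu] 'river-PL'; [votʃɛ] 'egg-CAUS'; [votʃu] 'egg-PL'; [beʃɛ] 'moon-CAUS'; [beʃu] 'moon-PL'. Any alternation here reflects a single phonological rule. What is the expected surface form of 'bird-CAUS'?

'river' shows [ʃ] ~ [s] at the end of the stem ([meʃɛ] vs [mesu]).
Compare 'moon', with invariant [ʃ] in [beʃɛ] and [beʃu]: an analysis with underlying /ʃ/ and a rule producing [s] before the PL suffix would wrongly predict alternation here too.
The alternation reflects palatalization before a front vowel: /s/ becomes palato-alveolar [ʃ] before a front vowel. /s/ is underlying.
From [risu] the stem 'bird' is /ris/; before a front vowel this yields [riʃɛ].

[riʃɛ]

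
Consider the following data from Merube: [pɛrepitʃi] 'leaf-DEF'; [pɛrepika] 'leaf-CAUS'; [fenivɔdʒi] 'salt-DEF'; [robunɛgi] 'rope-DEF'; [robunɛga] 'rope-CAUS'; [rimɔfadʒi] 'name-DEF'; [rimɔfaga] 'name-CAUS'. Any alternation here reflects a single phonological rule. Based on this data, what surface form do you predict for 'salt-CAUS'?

The stem for 'name' ends in [dʒ] in [rimɔfadʒi] but [g] in [rimɔfaga].
If /g/ were underlying and a rule turned it into [dʒ] before the DEF suffix, 'rope' would also alternate; but it has [g] in both [robunɛgi] and [robunɛga].
So /dʒ/ is underlying, and a rule of depalatalization — palato-alveolar /tʃ/ and /dʒ/ become [k] and [g] when no front vowel follows — gives [g].
The one attested form of 'salt', [fenivɔdʒi], shows underlying /fenivɔdʒ/. Applying the same rule when no front vowel follows gives [fenivɔga].

[fenivɔga]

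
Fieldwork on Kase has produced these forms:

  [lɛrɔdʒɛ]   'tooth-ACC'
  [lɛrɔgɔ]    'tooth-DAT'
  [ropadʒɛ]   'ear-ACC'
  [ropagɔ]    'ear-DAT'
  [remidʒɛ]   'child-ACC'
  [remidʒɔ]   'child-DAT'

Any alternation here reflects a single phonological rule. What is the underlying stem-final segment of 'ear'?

/g/

The root 'ear' surfaces as [ropadʒɛ] and [ropagɔ], with a stem-final [dʒ] ~ [g] alternation.
Compare 'child', with invariant [dʒ] in [remidʒɛ] and [remidʒɔ]: an analysis with underlying /dʒ/ and a rule producing [g] before the DAT suffix would wrongly predict alternation here too.
Therefore /g/ is basic and [dʒ] is derived by palatalization before a front vowel (/g/ becomes palato-alveolar [dʒ] before a front vowel).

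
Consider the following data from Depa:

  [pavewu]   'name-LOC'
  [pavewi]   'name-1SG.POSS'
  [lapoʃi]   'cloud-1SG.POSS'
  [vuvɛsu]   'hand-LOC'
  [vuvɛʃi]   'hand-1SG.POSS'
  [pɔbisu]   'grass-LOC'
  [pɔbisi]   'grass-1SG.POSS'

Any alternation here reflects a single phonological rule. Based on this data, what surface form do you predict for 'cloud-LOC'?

[laposu]

In [vuvɛsu] and [vuvɛʃi] the final segment of 'hand' alternates: [s] ~ [ʃ].
Compare 'grass', with invariant [s] in [pɔbisu] and [pɔbisi]: an analysis with underlying /s/ and a rule producing [ʃ] before the 1SG.POSS suffix would wrongly predict alternation here too.
The underlying segment must be /ʃ/; palato-alveolar /ʃ/ becomes [s] when no front vowel follows, yielding [s] there.
The one attested form of 'cloud', [lapoʃi], shows underlying /lapoʃ/. Applying the same rule when no front vowel follows gives [laposu].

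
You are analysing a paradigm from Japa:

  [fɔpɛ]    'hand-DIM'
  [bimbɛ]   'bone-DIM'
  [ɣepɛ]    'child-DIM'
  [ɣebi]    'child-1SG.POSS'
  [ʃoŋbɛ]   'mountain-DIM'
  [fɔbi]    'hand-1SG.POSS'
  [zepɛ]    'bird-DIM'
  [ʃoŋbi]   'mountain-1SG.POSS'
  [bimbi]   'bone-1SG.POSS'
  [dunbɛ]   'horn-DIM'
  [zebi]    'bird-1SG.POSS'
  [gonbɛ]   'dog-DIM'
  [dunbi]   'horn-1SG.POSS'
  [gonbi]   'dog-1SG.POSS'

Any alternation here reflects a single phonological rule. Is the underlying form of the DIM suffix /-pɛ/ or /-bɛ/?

The DIM morpheme has two allomorphs, [-bɛ] and [-pɛ].
The 1SG.POSS suffix, which begins with [b], is invariant after every stem; so [b] is not altered by any rule here.
The DIM suffix is therefore /-pɛ/ underlyingly, with post-nasal voicing: voiceless stops become voiced after a nasal.

/-pɛ/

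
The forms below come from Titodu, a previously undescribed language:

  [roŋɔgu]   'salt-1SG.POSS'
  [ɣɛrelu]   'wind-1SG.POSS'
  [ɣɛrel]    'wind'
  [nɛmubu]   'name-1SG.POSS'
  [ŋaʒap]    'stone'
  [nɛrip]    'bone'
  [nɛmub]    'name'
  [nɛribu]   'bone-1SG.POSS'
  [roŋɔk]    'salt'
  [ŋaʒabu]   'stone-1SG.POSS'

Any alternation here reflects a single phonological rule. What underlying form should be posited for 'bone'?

/nɛrip/

In [nɛrip] and [nɛribu] the final segment of 'bone' alternates: [p] ~ [b].
If /b/ were underlying and a rule turned it into [p] in isolation, 'name' would also alternate; but it has [b] in both [nɛmub] and [nɛmubu].
Therefore /p/ is basic and [b] is derived by intervocalic voicing (voiceless stops become voiced between vowels).
Hence 'bone' is /nɛrip/ underlyingly.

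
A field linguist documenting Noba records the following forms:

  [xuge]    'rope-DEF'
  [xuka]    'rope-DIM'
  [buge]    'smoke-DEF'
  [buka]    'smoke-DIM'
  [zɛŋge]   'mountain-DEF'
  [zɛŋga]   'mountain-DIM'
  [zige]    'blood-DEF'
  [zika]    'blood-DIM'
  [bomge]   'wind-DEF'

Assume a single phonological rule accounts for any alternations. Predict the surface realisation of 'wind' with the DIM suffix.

[bomga]

The DIM morpheme has two allomorphs, [-ga] and [-ka].
The DEF suffix, which begins with [g], is invariant after every stem; so [g] is not altered by any rule here.
So the underlying form is /-ka/, and voiceless stops become voiced after a nasal.
After 'wind', which ends in a nasal, the suffix surfaces as [-ga], giving [bomga].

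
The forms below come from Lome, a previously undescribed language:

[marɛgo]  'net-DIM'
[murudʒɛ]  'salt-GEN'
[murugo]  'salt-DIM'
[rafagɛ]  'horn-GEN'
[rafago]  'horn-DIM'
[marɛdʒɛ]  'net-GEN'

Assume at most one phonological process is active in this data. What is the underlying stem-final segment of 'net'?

/dʒ/

'net' shows [g] ~ [dʒ] at the end of the stem ([marɛgo] vs [marɛdʒɛ]).
Compare 'horn', with invariant [g] in [rafago] and [rafagɛ]: an analysis with underlying /g/ and a rule producing [dʒ] before the GEN suffix would wrongly predict alternation here too.
So /dʒ/ is underlying, and a rule of depalatalization — palato-alveolar /dʒ/ becomes [g] when no front vowel follows — gives [g].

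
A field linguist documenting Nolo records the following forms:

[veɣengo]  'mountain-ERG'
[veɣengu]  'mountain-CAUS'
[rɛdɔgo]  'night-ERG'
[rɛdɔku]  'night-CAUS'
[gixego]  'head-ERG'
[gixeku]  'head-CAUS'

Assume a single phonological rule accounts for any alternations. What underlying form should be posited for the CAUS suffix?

/-ku/

The CAUS suffix surfaces as [-gu] and [-ku], depending on the final segment of the stem.
By contrast the ERG suffix keeps its initial [g] throughout — that segment must be underlying.
So the underlying form is /-ku/, and voiceless stops become voiced after a nasal.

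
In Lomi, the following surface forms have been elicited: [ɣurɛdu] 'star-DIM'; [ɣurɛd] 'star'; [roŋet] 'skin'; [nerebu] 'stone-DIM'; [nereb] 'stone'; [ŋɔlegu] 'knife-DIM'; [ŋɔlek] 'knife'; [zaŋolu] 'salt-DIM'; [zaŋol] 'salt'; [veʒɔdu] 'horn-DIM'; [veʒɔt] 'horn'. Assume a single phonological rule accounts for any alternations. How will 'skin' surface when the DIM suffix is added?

[roŋedu]

The root 'horn' surfaces as [veʒɔdu] and [veʒɔt], with a stem-final [d] ~ [t] alternation.
Compare 'star', with invariant [d] in [ɣurɛdu] and [ɣurɛd]: an analysis with underlying /d/ and a rule producing [t] in isolation would wrongly predict alternation here too.
Therefore /t/ is basic and [d] is derived by intervocalic voicing (voiceless stops become voiced between vowels).
The one attested form of 'skin', [roŋet], shows underlying /roŋet/. Applying the same rule between vowels gives [roŋedu].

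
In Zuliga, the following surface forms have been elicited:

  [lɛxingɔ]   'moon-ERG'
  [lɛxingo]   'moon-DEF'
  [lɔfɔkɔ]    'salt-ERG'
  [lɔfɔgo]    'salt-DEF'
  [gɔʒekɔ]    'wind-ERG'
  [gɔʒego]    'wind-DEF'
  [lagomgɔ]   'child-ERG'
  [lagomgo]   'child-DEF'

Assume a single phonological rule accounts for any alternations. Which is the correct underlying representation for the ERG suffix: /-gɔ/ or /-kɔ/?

/-kɔ/

The ERG morpheme has two allomorphs, [-gɔ] and [-kɔ].
The DEF suffix, which begins with [g], is invariant after every stem; so [g] is not altered by any rule here.
The ERG suffix is therefore /-kɔ/ underlyingly, with post-nasal voicing: voiceless stops become voiced after a nasal.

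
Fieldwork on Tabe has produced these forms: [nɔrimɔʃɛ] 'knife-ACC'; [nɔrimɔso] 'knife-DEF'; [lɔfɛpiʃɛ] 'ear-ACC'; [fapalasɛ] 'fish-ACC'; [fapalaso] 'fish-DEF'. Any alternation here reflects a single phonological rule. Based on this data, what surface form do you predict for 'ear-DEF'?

[lɔfɛpiso]

The root 'knife' surfaces as [nɔrimɔʃɛ] and [nɔrimɔso], with a stem-final [ʃ] ~ [s] alternation.
The stem 'fish' ([fapalasɛ], [fapalaso]) shows [s] unchanged in both environments, so [s] cannot be basic with [ʃ] derived before the ACC suffix.
So /ʃ/ is underlying, and a rule of depalatalization — palato-alveolar /ʃ/ becomes [s] when no front vowel follows — gives [s].
From [lɔfɛpiʃɛ] the stem 'ear' is /lɔfɛpiʃ/; when no front vowel follows this yields [lɔfɛpiso].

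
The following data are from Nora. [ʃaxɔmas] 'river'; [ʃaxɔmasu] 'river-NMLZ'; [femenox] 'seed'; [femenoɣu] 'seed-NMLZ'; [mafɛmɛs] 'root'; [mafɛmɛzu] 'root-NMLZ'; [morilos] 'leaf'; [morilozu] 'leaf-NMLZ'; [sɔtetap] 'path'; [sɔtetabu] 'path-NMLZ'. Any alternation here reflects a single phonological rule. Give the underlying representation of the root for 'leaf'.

/moriloz/

The stem for 'leaf' ends in [s] in [morilos] but [z] in [morilozu].
If /s/ were underlying and a rule turned it into [z] before the NMLZ suffix, 'river' would also alternate; but it has [s] in both [ʃaxɔmas] and [ʃaxɔmasu].
Therefore /z/ is basic and [s] is derived by word-final obstruent devoicing (voiced obstruents become voiceless word-finally).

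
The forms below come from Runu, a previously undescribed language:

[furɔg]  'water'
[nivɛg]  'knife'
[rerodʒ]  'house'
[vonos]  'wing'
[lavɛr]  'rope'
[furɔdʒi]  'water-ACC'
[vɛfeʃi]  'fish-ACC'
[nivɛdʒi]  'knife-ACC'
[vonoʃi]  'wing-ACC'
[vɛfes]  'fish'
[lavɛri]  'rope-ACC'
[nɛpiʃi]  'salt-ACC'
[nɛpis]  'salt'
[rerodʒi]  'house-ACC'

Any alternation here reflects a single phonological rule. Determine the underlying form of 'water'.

The stem for 'water' ends in [g] in [furɔg] but [dʒ] in [furɔdʒi].
If /dʒ/ were underlying and a rule turned it into [g] in isolation, 'house' would also alternate; but it has [dʒ] in both [rerodʒ] and [rerodʒi].
The underlying segment must be /g/; /g/ and /s/ become palato-alveolar [dʒ] and [ʃ] before a front vowel, yielding [dʒ] there.

/furɔg/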